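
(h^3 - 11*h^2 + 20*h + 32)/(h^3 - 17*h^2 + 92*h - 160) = (h + 1)/(h - 5)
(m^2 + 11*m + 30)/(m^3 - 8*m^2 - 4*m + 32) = (m^2 + 11*m + 30)/(m^3 - 8*m^2 - 4*m + 32)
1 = 1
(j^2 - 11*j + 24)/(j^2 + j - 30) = (j^2 - 11*j + 24)/(j^2 + j - 30)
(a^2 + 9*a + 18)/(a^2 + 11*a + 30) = (a + 3)/(a + 5)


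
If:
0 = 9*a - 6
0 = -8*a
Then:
No Solution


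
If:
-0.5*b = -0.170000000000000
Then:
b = 0.34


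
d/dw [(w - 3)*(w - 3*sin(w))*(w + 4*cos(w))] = (3 - w)*(w - 3*sin(w))*(4*sin(w) - 1) + (3 - w)*(w + 4*cos(w))*(3*cos(w) - 1) + (w - 3*sin(w))*(w + 4*cos(w))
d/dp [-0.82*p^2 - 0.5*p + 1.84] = -1.64*p - 0.5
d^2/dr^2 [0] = 0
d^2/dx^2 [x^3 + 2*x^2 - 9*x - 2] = 6*x + 4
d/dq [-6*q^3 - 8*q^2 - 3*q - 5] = -18*q^2 - 16*q - 3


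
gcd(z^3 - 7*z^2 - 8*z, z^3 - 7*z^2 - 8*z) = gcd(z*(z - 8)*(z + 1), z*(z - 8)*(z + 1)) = z^3 - 7*z^2 - 8*z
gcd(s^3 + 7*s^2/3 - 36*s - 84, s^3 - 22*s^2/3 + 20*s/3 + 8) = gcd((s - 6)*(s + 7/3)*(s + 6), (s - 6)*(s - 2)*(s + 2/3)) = s - 6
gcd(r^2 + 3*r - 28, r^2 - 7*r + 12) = r - 4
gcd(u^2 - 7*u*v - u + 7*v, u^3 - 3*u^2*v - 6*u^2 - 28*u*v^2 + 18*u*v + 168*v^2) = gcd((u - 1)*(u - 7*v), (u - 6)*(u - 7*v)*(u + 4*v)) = u - 7*v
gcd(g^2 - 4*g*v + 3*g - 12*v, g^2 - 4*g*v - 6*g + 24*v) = -g + 4*v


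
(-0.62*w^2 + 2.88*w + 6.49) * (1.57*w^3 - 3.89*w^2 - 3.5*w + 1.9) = -0.9734*w^5 + 6.9334*w^4 + 1.1561*w^3 - 36.5041*w^2 - 17.243*w + 12.331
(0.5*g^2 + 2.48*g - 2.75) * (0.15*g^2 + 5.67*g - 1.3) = 0.075*g^4 + 3.207*g^3 + 12.9991*g^2 - 18.8165*g + 3.575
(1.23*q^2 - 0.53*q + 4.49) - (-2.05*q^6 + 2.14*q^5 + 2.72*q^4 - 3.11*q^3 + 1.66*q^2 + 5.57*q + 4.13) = 2.05*q^6 - 2.14*q^5 - 2.72*q^4 + 3.11*q^3 - 0.43*q^2 - 6.1*q + 0.36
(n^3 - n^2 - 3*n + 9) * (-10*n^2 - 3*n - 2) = -10*n^5 + 7*n^4 + 31*n^3 - 79*n^2 - 21*n - 18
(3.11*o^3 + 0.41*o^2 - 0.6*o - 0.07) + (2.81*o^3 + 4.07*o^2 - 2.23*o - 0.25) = 5.92*o^3 + 4.48*o^2 - 2.83*o - 0.32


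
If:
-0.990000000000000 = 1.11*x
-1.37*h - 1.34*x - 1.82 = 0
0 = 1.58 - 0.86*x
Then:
No Solution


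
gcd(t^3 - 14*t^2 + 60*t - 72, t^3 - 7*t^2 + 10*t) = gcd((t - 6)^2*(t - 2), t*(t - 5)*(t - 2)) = t - 2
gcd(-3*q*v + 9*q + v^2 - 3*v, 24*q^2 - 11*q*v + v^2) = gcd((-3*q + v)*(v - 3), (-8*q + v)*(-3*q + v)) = 3*q - v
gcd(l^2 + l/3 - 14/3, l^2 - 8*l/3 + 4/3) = l - 2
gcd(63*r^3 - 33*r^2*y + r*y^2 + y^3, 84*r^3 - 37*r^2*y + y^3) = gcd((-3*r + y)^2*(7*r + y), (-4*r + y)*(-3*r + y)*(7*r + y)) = -21*r^2 + 4*r*y + y^2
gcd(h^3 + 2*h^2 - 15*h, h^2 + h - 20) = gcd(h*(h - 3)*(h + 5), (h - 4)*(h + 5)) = h + 5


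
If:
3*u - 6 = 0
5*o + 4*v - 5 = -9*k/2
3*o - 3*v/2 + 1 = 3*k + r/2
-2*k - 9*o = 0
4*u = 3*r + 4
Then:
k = -74/115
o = 148/1035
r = 4/3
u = 2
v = 1858/1035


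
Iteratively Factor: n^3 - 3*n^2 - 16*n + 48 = (n + 4)*(n^2 - 7*n + 12) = (n - 4)*(n + 4)*(n - 3)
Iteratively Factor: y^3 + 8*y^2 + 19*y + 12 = (y + 3)*(y^2 + 5*y + 4) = (y + 3)*(y + 4)*(y + 1)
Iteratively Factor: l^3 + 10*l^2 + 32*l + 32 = (l + 2)*(l^2 + 8*l + 16) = (l + 2)*(l + 4)*(l + 4)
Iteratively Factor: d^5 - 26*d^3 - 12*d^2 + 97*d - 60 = (d - 1)*(d^4 + d^3 - 25*d^2 - 37*d + 60) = (d - 1)^2*(d^3 + 2*d^2 - 23*d - 60) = (d - 1)^2*(d + 3)*(d^2 - d - 20) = (d - 1)^2*(d + 3)*(d + 4)*(d - 5)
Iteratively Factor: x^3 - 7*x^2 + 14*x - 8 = (x - 4)*(x^2 - 3*x + 2) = (x - 4)*(x - 2)*(x - 1)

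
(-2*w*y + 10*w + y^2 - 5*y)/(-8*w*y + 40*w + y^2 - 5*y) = (-2*w + y)/(-8*w + y)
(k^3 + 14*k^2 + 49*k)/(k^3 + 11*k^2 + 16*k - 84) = k*(k + 7)/(k^2 + 4*k - 12)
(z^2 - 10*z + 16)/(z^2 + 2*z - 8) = (z - 8)/(z + 4)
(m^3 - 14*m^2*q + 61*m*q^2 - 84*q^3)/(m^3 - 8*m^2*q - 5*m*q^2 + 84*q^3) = (m - 3*q)/(m + 3*q)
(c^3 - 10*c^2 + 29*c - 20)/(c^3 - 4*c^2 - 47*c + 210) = (c^2 - 5*c + 4)/(c^2 + c - 42)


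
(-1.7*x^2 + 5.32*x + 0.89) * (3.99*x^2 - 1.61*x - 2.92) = -6.783*x^4 + 23.9638*x^3 - 0.0501000000000014*x^2 - 16.9673*x - 2.5988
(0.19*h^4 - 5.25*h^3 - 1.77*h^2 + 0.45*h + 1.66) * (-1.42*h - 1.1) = -0.2698*h^5 + 7.246*h^4 + 8.2884*h^3 + 1.308*h^2 - 2.8522*h - 1.826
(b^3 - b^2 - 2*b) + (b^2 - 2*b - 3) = b^3 - 4*b - 3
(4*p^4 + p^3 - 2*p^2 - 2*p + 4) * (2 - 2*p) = -8*p^5 + 6*p^4 + 6*p^3 - 12*p + 8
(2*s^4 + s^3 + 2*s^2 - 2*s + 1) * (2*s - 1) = 4*s^5 + 3*s^3 - 6*s^2 + 4*s - 1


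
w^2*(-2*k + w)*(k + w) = -2*k^2*w^2 - k*w^3 + w^4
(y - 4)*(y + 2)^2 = y^3 - 12*y - 16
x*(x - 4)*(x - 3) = x^3 - 7*x^2 + 12*x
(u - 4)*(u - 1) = u^2 - 5*u + 4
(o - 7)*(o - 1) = o^2 - 8*o + 7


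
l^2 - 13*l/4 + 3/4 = (l - 3)*(l - 1/4)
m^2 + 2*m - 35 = (m - 5)*(m + 7)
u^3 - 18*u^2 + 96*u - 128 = (u - 8)^2*(u - 2)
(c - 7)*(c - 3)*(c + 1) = c^3 - 9*c^2 + 11*c + 21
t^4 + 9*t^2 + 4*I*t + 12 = (t - 3*I)*(t - I)*(t + 2*I)^2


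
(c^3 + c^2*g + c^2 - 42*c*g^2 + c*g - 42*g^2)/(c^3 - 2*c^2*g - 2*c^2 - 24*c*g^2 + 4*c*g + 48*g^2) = (c^2 + 7*c*g + c + 7*g)/(c^2 + 4*c*g - 2*c - 8*g)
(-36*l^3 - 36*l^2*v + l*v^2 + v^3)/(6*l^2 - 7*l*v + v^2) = (6*l^2 + 7*l*v + v^2)/(-l + v)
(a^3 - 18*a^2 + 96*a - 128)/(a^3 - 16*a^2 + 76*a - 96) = (a - 8)/(a - 6)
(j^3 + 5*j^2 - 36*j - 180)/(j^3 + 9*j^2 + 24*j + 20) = (j^2 - 36)/(j^2 + 4*j + 4)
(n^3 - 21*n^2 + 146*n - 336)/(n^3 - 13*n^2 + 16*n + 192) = (n^2 - 13*n + 42)/(n^2 - 5*n - 24)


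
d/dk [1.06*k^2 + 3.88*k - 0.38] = 2.12*k + 3.88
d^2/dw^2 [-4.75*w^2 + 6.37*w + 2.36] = -9.50000000000000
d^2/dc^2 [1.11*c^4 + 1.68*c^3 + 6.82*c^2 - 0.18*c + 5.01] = 13.32*c^2 + 10.08*c + 13.64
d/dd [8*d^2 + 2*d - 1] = 16*d + 2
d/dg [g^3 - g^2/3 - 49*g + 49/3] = 3*g^2 - 2*g/3 - 49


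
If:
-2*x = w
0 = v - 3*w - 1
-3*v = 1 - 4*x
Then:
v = -1/11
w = -4/11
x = 2/11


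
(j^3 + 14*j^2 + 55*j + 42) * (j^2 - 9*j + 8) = j^5 + 5*j^4 - 63*j^3 - 341*j^2 + 62*j + 336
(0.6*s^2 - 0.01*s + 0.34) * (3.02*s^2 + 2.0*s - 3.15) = 1.812*s^4 + 1.1698*s^3 - 0.8832*s^2 + 0.7115*s - 1.071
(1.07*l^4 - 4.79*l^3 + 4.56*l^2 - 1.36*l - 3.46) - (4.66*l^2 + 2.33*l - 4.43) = 1.07*l^4 - 4.79*l^3 - 0.100000000000001*l^2 - 3.69*l + 0.97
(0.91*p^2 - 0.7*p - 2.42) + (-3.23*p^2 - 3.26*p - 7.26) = -2.32*p^2 - 3.96*p - 9.68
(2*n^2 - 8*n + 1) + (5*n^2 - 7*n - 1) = 7*n^2 - 15*n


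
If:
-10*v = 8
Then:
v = -4/5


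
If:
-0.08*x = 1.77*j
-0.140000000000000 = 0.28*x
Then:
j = 0.02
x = -0.50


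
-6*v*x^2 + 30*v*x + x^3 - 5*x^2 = x*(-6*v + x)*(x - 5)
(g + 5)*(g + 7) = g^2 + 12*g + 35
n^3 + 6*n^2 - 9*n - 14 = (n - 2)*(n + 1)*(n + 7)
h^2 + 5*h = h*(h + 5)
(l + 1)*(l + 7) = l^2 + 8*l + 7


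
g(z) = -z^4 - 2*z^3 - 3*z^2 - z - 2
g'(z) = -4*z^3 - 6*z^2 - 6*z - 1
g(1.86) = -39.08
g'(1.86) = -58.66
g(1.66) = -28.67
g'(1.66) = -45.79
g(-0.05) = -1.96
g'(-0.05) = -0.71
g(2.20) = -63.44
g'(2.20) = -85.83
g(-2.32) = -19.82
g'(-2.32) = 30.57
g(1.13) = -11.48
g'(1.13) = -21.21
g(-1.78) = -8.48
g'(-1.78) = 13.23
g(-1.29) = -4.18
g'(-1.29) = 5.34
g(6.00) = -1844.00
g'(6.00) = -1117.00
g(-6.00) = -968.00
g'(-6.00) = 683.00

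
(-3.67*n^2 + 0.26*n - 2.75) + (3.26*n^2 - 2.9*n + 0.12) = -0.41*n^2 - 2.64*n - 2.63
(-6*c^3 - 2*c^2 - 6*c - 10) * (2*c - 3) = -12*c^4 + 14*c^3 - 6*c^2 - 2*c + 30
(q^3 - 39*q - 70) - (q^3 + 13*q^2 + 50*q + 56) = -13*q^2 - 89*q - 126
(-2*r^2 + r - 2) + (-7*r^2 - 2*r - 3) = -9*r^2 - r - 5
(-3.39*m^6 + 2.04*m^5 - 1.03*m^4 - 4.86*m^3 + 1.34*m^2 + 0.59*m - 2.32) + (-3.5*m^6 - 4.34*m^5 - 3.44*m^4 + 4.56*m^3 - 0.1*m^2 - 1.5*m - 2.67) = -6.89*m^6 - 2.3*m^5 - 4.47*m^4 - 0.300000000000001*m^3 + 1.24*m^2 - 0.91*m - 4.99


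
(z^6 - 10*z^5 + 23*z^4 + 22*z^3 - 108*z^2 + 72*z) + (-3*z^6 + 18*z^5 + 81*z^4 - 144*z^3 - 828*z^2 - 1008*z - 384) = -2*z^6 + 8*z^5 + 104*z^4 - 122*z^3 - 936*z^2 - 936*z - 384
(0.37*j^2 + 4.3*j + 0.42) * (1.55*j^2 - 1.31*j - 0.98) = 0.5735*j^4 + 6.1803*j^3 - 5.3446*j^2 - 4.7642*j - 0.4116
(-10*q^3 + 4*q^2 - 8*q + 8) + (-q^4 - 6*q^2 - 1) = -q^4 - 10*q^3 - 2*q^2 - 8*q + 7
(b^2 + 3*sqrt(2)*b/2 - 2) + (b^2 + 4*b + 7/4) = 2*b^2 + 3*sqrt(2)*b/2 + 4*b - 1/4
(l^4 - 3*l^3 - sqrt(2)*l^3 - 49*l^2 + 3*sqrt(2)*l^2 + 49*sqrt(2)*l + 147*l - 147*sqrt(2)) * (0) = 0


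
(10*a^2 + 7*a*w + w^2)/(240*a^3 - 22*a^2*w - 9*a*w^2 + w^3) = (2*a + w)/(48*a^2 - 14*a*w + w^2)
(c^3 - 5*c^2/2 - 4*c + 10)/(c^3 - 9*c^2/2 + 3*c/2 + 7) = (2*c^2 - c - 10)/(2*c^2 - 5*c - 7)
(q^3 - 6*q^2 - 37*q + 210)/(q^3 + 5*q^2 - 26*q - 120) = (q - 7)/(q + 4)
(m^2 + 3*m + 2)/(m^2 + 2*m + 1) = (m + 2)/(m + 1)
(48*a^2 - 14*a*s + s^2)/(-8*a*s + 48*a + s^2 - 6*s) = (-6*a + s)/(s - 6)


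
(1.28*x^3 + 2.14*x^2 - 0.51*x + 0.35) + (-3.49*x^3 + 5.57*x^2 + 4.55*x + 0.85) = -2.21*x^3 + 7.71*x^2 + 4.04*x + 1.2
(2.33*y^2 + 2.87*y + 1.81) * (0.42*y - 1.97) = 0.9786*y^3 - 3.3847*y^2 - 4.8937*y - 3.5657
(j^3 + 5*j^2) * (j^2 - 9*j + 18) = j^5 - 4*j^4 - 27*j^3 + 90*j^2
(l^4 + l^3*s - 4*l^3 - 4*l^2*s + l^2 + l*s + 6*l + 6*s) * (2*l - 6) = 2*l^5 + 2*l^4*s - 14*l^4 - 14*l^3*s + 26*l^3 + 26*l^2*s + 6*l^2 + 6*l*s - 36*l - 36*s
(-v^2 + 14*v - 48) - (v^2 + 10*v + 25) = -2*v^2 + 4*v - 73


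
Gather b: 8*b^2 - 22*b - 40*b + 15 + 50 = 8*b^2 - 62*b + 65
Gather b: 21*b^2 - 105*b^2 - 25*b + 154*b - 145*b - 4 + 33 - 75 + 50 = -84*b^2 - 16*b + 4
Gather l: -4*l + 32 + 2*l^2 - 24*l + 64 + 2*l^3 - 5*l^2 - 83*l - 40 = 2*l^3 - 3*l^2 - 111*l + 56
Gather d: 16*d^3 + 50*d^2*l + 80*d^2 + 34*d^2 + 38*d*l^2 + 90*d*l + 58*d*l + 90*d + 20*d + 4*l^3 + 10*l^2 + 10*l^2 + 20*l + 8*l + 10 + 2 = 16*d^3 + d^2*(50*l + 114) + d*(38*l^2 + 148*l + 110) + 4*l^3 + 20*l^2 + 28*l + 12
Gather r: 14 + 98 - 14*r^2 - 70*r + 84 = -14*r^2 - 70*r + 196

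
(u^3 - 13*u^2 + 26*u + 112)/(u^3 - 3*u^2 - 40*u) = (u^2 - 5*u - 14)/(u*(u + 5))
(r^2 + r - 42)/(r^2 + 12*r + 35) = (r - 6)/(r + 5)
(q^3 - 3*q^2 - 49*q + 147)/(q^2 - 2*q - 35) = (q^2 + 4*q - 21)/(q + 5)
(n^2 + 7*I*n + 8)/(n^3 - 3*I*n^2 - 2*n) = (n + 8*I)/(n*(n - 2*I))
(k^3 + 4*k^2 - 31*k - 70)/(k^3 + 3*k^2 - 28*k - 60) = (k + 7)/(k + 6)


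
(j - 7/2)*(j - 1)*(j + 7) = j^3 + 5*j^2/2 - 28*j + 49/2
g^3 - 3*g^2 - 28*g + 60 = (g - 6)*(g - 2)*(g + 5)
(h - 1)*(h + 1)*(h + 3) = h^3 + 3*h^2 - h - 3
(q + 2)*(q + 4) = q^2 + 6*q + 8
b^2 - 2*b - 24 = (b - 6)*(b + 4)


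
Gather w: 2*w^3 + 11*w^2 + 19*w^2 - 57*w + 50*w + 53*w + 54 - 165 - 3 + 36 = 2*w^3 + 30*w^2 + 46*w - 78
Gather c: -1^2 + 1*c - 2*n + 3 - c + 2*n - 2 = 0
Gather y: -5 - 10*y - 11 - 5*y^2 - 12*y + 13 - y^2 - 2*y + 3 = -6*y^2 - 24*y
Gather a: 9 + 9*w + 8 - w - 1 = 8*w + 16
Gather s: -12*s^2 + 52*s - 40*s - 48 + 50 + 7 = -12*s^2 + 12*s + 9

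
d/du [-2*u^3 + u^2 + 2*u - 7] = -6*u^2 + 2*u + 2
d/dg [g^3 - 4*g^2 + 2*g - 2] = 3*g^2 - 8*g + 2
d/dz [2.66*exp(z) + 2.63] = 2.66*exp(z)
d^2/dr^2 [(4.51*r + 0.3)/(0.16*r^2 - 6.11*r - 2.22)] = ((55.0162 - 4.3296*r)*(-0.16*r^2 + 6.11*r + 2.22) - (0.32*r - 6.11)*(0.64*r - 12.22)*(4.51*r + 0.3))/(-0.16*r^2 + 6.11*r + 2.22)^3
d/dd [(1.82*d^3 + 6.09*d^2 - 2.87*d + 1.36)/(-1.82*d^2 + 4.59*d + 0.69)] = (-3.3124*d^4 + 16.7076*d^3 + 26.4971*d^2 + 13.3546*d - 8.2227)/(3.3124*d^4 - 16.7076*d^3 + 18.5565*d^2 + 6.3342*d + 0.4761)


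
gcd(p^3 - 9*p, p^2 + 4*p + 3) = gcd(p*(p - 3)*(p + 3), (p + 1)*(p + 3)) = p + 3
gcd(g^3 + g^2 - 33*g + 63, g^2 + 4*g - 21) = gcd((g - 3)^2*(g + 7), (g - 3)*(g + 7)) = g^2 + 4*g - 21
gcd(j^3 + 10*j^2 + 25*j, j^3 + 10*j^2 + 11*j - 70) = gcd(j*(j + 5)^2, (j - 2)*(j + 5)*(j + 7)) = j + 5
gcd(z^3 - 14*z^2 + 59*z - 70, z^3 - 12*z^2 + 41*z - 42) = z^2 - 9*z + 14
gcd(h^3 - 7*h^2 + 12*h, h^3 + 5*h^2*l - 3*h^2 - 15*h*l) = h^2 - 3*h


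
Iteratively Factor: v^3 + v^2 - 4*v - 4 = (v + 2)*(v^2 - v - 2) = (v - 2)*(v + 2)*(v + 1)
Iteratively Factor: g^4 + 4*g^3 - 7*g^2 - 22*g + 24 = (g - 1)*(g^3 + 5*g^2 - 2*g - 24) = (g - 2)*(g - 1)*(g^2 + 7*g + 12) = (g - 2)*(g - 1)*(g + 4)*(g + 3)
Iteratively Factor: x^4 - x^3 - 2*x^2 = (x)*(x^3 - x^2 - 2*x) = x*(x + 1)*(x^2 - 2*x) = x^2*(x + 1)*(x - 2)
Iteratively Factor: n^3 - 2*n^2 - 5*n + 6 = (n + 2)*(n^2 - 4*n + 3) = (n - 1)*(n + 2)*(n - 3)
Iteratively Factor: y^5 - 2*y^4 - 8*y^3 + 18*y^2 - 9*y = (y - 1)*(y^4 - y^3 - 9*y^2 + 9*y) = (y - 1)^2*(y^3 - 9*y) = y*(y - 1)^2*(y^2 - 9) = y*(y - 3)*(y - 1)^2*(y + 3)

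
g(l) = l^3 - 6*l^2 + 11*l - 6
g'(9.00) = 146.00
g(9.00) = 336.00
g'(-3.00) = 74.00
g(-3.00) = -120.00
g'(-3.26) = 82.00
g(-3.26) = -140.27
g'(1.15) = 1.17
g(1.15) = 0.24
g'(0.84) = 3.04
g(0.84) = -0.40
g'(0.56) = 5.22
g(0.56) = -1.55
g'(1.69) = -0.71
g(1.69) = 0.28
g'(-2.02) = 47.48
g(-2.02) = -60.94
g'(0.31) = 7.57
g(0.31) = -3.14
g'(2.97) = 1.82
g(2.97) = -0.06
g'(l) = 3*l^2 - 12*l + 11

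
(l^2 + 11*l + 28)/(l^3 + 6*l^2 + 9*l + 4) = (l + 7)/(l^2 + 2*l + 1)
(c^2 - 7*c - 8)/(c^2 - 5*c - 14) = (-c^2 + 7*c + 8)/(-c^2 + 5*c + 14)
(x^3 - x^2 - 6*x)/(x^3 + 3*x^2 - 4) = x*(x - 3)/(x^2 + x - 2)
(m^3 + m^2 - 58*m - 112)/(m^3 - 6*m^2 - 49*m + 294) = (m^2 - 6*m - 16)/(m^2 - 13*m + 42)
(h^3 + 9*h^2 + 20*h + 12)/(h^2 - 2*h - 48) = (h^2 + 3*h + 2)/(h - 8)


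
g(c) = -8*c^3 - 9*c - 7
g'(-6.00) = -873.00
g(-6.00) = 1775.00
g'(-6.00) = -873.00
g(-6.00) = 1775.00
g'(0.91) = -28.87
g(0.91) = -21.22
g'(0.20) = -9.96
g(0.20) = -8.86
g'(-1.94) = -99.33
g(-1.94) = 68.87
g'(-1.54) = -65.92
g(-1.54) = 36.08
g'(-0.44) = -13.65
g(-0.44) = -2.36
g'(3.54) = -309.76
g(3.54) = -393.75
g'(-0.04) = -9.04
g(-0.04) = -6.64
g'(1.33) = -51.45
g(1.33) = -37.79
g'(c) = -24*c^2 - 9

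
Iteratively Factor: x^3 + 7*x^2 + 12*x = (x + 3)*(x^2 + 4*x) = (x + 3)*(x + 4)*(x)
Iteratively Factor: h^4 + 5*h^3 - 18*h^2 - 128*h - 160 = (h + 4)*(h^3 + h^2 - 22*h - 40) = (h + 4)^2*(h^2 - 3*h - 10) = (h + 2)*(h + 4)^2*(h - 5)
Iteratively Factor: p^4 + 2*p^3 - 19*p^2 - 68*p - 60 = (p + 3)*(p^3 - p^2 - 16*p - 20) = (p + 2)*(p + 3)*(p^2 - 3*p - 10) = (p - 5)*(p + 2)*(p + 3)*(p + 2)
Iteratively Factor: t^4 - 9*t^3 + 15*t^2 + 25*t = (t - 5)*(t^3 - 4*t^2 - 5*t) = (t - 5)^2*(t^2 + t) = (t - 5)^2*(t + 1)*(t)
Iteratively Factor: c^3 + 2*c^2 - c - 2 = (c + 1)*(c^2 + c - 2) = (c - 1)*(c + 1)*(c + 2)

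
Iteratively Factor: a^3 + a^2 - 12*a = (a)*(a^2 + a - 12) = a*(a + 4)*(a - 3)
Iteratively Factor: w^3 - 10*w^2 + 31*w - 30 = (w - 5)*(w^2 - 5*w + 6) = (w - 5)*(w - 3)*(w - 2)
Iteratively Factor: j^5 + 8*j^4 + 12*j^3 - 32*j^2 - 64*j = (j + 2)*(j^4 + 6*j^3 - 32*j) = (j + 2)*(j + 4)*(j^3 + 2*j^2 - 8*j) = j*(j + 2)*(j + 4)*(j^2 + 2*j - 8) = j*(j + 2)*(j + 4)^2*(j - 2)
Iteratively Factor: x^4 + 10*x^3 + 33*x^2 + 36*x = (x + 4)*(x^3 + 6*x^2 + 9*x) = (x + 3)*(x + 4)*(x^2 + 3*x) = (x + 3)^2*(x + 4)*(x)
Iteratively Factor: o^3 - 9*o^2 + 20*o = (o - 4)*(o^2 - 5*o) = (o - 5)*(o - 4)*(o)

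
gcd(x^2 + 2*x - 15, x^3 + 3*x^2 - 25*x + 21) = x - 3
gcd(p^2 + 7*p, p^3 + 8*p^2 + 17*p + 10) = 1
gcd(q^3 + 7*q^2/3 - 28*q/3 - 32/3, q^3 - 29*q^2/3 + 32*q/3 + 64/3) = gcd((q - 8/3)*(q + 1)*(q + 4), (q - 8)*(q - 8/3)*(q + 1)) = q^2 - 5*q/3 - 8/3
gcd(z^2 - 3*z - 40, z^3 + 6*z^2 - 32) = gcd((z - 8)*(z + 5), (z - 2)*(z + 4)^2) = 1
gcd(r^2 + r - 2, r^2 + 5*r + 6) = r + 2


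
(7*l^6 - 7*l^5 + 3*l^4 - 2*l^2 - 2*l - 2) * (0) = 0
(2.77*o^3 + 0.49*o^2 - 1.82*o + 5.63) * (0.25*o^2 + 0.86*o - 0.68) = 0.6925*o^5 + 2.5047*o^4 - 1.9172*o^3 - 0.4909*o^2 + 6.0794*o - 3.8284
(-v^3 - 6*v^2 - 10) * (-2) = 2*v^3 + 12*v^2 + 20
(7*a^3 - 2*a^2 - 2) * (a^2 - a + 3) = 7*a^5 - 9*a^4 + 23*a^3 - 8*a^2 + 2*a - 6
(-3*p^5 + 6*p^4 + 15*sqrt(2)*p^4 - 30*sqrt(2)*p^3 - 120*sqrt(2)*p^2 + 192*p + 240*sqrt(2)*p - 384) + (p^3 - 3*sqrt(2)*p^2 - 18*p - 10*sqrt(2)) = -3*p^5 + 6*p^4 + 15*sqrt(2)*p^4 - 30*sqrt(2)*p^3 + p^3 - 123*sqrt(2)*p^2 + 174*p + 240*sqrt(2)*p - 384 - 10*sqrt(2)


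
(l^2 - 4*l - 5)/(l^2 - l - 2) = (l - 5)/(l - 2)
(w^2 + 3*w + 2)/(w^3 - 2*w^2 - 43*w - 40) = (w + 2)/(w^2 - 3*w - 40)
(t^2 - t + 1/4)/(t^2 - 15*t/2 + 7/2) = (t - 1/2)/(t - 7)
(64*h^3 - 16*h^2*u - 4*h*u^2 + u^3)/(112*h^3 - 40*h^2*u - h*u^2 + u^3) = (4*h + u)/(7*h + u)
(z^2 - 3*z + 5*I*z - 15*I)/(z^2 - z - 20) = (z^2 + z*(-3 + 5*I) - 15*I)/(z^2 - z - 20)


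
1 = 1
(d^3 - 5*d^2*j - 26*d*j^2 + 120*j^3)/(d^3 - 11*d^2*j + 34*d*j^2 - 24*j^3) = (d + 5*j)/(d - j)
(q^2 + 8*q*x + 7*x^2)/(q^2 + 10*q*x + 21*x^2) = (q + x)/(q + 3*x)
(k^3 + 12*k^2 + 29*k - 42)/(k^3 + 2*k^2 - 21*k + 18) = (k + 7)/(k - 3)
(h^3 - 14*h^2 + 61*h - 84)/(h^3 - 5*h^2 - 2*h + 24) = (h - 7)/(h + 2)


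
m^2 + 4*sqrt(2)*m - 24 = (m - 2*sqrt(2))*(m + 6*sqrt(2))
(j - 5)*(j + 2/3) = j^2 - 13*j/3 - 10/3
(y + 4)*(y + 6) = y^2 + 10*y + 24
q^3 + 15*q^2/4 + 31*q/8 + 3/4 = (q + 1/4)*(q + 3/2)*(q + 2)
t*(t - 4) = t^2 - 4*t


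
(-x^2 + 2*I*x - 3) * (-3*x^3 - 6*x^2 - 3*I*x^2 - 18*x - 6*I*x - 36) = 3*x^5 + 6*x^4 - 3*I*x^4 + 33*x^3 - 6*I*x^3 + 66*x^2 - 27*I*x^2 + 54*x - 54*I*x + 108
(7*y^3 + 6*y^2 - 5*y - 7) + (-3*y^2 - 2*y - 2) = 7*y^3 + 3*y^2 - 7*y - 9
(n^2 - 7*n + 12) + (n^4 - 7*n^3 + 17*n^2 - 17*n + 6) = n^4 - 7*n^3 + 18*n^2 - 24*n + 18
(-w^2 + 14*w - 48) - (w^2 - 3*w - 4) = -2*w^2 + 17*w - 44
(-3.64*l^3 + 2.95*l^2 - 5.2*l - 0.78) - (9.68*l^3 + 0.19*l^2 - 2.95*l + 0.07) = -13.32*l^3 + 2.76*l^2 - 2.25*l - 0.85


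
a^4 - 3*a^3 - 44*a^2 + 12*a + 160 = (a - 8)*(a - 2)*(a + 2)*(a + 5)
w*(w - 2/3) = w^2 - 2*w/3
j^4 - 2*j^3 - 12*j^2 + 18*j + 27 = (j - 3)^2*(j + 1)*(j + 3)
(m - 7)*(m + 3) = m^2 - 4*m - 21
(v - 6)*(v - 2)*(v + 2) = v^3 - 6*v^2 - 4*v + 24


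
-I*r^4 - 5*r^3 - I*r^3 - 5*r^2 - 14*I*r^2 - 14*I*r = r*(r - 7*I)*(r + 2*I)*(-I*r - I)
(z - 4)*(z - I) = z^2 - 4*z - I*z + 4*I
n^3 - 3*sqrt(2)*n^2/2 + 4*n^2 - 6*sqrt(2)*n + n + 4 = (n + 4)*(n - sqrt(2))*(n - sqrt(2)/2)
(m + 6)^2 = m^2 + 12*m + 36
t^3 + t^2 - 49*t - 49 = (t - 7)*(t + 1)*(t + 7)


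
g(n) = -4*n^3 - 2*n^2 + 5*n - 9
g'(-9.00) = -931.00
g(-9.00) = 2700.00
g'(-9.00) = -931.00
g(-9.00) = 2700.00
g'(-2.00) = -35.00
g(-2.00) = 5.00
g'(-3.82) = -154.83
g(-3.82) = 165.69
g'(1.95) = -48.43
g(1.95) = -36.51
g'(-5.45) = -329.63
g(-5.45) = 551.86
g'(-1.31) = -10.35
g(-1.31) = -9.99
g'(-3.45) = -124.03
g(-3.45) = 114.20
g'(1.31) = -20.83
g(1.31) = -14.87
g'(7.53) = -705.53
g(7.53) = -1792.58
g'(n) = -12*n^2 - 4*n + 5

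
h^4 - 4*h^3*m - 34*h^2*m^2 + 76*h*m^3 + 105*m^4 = (h - 7*m)*(h - 3*m)*(h + m)*(h + 5*m)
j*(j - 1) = j^2 - j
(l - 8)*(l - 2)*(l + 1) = l^3 - 9*l^2 + 6*l + 16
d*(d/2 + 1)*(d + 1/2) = d^3/2 + 5*d^2/4 + d/2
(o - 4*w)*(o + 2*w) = o^2 - 2*o*w - 8*w^2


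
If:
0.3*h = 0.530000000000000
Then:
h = 1.77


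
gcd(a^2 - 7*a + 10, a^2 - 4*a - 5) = a - 5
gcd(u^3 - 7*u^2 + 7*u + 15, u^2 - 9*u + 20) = u - 5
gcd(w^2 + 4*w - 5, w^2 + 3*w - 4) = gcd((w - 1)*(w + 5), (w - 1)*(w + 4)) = w - 1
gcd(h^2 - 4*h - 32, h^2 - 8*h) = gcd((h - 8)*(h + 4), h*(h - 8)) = h - 8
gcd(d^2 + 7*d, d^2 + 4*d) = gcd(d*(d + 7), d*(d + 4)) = d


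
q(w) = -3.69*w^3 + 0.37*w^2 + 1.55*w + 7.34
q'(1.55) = -23.90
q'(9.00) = -888.46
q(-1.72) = 24.54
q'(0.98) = -8.36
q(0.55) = 7.69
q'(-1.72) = -32.47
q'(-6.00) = -401.41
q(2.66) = -55.37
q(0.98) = 5.74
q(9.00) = -2638.75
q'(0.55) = -1.39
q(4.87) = -402.54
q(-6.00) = 808.40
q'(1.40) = -19.11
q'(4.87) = -257.39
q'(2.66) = -74.81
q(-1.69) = 23.59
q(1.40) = 0.11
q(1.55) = -3.11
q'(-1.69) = -31.32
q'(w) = -11.07*w^2 + 0.74*w + 1.55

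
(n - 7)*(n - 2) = n^2 - 9*n + 14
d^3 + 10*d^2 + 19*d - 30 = (d - 1)*(d + 5)*(d + 6)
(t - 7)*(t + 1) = t^2 - 6*t - 7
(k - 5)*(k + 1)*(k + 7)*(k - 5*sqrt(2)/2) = k^4 - 5*sqrt(2)*k^3/2 + 3*k^3 - 33*k^2 - 15*sqrt(2)*k^2/2 - 35*k + 165*sqrt(2)*k/2 + 175*sqrt(2)/2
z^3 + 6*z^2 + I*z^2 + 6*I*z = z*(z + 6)*(z + I)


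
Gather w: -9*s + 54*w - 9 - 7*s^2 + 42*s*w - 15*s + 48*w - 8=-7*s^2 - 24*s + w*(42*s + 102) - 17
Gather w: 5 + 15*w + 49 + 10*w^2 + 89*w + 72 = 10*w^2 + 104*w + 126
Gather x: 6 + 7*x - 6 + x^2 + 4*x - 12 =x^2 + 11*x - 12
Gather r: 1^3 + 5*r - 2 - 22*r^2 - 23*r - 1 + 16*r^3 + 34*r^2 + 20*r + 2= 16*r^3 + 12*r^2 + 2*r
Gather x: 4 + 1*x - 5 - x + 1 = 0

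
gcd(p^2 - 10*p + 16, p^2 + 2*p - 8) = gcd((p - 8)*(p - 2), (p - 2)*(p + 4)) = p - 2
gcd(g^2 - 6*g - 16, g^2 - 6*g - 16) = g^2 - 6*g - 16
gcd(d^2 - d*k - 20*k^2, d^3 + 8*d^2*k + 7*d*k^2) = 1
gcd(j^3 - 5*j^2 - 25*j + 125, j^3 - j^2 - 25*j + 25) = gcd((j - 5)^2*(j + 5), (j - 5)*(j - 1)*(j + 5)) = j^2 - 25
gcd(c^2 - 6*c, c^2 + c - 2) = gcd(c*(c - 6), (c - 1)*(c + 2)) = 1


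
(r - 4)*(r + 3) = r^2 - r - 12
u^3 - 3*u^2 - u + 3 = (u - 3)*(u - 1)*(u + 1)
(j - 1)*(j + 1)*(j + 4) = j^3 + 4*j^2 - j - 4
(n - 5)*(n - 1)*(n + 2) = n^3 - 4*n^2 - 7*n + 10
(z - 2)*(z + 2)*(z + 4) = z^3 + 4*z^2 - 4*z - 16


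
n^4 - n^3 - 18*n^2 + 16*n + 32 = (n - 4)*(n - 2)*(n + 1)*(n + 4)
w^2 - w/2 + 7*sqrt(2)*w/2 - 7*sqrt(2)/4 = (w - 1/2)*(w + 7*sqrt(2)/2)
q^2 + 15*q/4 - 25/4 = (q - 5/4)*(q + 5)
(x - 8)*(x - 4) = x^2 - 12*x + 32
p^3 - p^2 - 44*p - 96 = (p - 8)*(p + 3)*(p + 4)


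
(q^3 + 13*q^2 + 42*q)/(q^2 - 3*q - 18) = q*(q^2 + 13*q + 42)/(q^2 - 3*q - 18)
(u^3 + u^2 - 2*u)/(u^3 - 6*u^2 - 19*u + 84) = u*(u^2 + u - 2)/(u^3 - 6*u^2 - 19*u + 84)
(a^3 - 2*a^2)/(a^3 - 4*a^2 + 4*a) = a/(a - 2)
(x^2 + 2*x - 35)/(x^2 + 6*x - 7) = (x - 5)/(x - 1)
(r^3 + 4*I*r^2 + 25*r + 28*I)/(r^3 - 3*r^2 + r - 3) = (r^2 + 3*I*r + 28)/(r^2 - r*(3 + I) + 3*I)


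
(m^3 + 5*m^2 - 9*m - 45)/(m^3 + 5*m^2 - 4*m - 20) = (m^2 - 9)/(m^2 - 4)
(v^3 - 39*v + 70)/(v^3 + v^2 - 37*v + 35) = (v - 2)/(v - 1)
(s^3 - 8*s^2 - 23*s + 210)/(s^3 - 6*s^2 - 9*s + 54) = (s^2 - 2*s - 35)/(s^2 - 9)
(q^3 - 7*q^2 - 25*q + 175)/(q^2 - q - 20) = (q^2 - 2*q - 35)/(q + 4)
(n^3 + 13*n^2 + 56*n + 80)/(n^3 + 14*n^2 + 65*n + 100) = (n + 4)/(n + 5)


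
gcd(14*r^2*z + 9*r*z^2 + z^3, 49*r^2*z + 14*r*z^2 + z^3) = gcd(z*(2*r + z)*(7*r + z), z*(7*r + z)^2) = 7*r*z + z^2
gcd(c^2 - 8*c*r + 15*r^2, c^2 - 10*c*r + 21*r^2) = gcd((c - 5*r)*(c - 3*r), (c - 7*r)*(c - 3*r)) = -c + 3*r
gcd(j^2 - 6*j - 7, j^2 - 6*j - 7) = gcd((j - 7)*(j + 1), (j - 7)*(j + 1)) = j^2 - 6*j - 7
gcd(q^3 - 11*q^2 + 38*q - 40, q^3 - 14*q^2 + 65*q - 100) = q^2 - 9*q + 20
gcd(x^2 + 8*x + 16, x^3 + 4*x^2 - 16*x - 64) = x^2 + 8*x + 16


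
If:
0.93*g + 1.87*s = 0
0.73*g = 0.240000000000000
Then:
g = 0.33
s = -0.16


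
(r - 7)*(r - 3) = r^2 - 10*r + 21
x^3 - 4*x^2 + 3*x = x*(x - 3)*(x - 1)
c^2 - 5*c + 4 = (c - 4)*(c - 1)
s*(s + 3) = s^2 + 3*s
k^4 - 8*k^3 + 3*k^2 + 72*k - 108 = (k - 6)*(k - 3)*(k - 2)*(k + 3)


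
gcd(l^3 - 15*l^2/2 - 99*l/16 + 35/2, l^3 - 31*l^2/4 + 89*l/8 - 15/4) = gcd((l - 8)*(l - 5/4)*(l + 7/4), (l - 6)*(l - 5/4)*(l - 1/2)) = l - 5/4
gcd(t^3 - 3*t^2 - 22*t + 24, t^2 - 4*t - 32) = t + 4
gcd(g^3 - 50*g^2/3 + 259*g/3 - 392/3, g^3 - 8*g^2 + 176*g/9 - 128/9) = g - 8/3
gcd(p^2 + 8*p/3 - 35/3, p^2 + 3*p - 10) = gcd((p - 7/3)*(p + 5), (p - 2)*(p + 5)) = p + 5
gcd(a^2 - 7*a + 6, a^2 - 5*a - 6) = a - 6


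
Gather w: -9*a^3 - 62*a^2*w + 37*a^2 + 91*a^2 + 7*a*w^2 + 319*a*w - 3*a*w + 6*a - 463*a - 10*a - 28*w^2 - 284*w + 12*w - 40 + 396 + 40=-9*a^3 + 128*a^2 - 467*a + w^2*(7*a - 28) + w*(-62*a^2 + 316*a - 272) + 396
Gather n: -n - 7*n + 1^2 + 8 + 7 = 16 - 8*n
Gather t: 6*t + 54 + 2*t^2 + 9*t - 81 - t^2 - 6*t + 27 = t^2 + 9*t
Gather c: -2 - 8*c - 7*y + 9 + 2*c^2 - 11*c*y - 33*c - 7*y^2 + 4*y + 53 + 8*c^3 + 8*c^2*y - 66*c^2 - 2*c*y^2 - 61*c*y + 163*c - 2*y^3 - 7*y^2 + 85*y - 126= 8*c^3 + c^2*(8*y - 64) + c*(-2*y^2 - 72*y + 122) - 2*y^3 - 14*y^2 + 82*y - 66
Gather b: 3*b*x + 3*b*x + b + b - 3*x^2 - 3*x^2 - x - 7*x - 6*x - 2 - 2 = b*(6*x + 2) - 6*x^2 - 14*x - 4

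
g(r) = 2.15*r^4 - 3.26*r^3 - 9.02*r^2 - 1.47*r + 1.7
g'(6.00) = 1395.81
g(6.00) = 1750.40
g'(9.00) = 5313.39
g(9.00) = 10987.46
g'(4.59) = 541.32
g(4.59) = 443.98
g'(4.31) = 427.65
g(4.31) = 308.71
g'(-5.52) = -1646.38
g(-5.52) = 2279.45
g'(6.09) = 1468.40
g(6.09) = 1879.27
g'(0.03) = -2.02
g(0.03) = 1.65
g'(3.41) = 164.30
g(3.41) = 53.24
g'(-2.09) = -85.00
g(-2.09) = 36.16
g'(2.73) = 51.37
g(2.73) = -16.44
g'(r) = 8.6*r^3 - 9.78*r^2 - 18.04*r - 1.47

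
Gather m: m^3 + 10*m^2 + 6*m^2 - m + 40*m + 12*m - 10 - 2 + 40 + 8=m^3 + 16*m^2 + 51*m + 36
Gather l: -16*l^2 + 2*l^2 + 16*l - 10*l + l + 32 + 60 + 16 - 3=-14*l^2 + 7*l + 105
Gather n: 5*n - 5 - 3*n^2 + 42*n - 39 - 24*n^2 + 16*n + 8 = -27*n^2 + 63*n - 36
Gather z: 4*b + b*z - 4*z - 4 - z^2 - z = 4*b - z^2 + z*(b - 5) - 4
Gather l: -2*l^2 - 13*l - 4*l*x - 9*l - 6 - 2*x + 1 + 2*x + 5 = -2*l^2 + l*(-4*x - 22)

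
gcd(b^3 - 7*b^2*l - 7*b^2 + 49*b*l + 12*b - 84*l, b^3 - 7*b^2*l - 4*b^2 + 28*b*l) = b^2 - 7*b*l - 4*b + 28*l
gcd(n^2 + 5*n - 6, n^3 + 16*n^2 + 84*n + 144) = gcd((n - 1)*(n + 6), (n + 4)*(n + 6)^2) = n + 6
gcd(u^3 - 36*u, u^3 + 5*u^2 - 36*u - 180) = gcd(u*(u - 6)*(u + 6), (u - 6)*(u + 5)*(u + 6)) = u^2 - 36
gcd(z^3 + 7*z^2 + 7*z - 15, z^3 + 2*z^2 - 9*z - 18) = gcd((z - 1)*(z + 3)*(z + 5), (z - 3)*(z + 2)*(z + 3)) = z + 3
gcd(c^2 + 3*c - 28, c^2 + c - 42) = c + 7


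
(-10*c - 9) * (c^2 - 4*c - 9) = -10*c^3 + 31*c^2 + 126*c + 81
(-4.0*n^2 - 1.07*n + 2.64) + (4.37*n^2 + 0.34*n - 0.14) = 0.37*n^2 - 0.73*n + 2.5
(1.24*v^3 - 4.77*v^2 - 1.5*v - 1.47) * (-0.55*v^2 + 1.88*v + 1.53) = -0.682*v^5 + 4.9547*v^4 - 6.2454*v^3 - 9.3096*v^2 - 5.0586*v - 2.2491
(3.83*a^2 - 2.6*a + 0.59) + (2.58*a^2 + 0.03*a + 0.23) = 6.41*a^2 - 2.57*a + 0.82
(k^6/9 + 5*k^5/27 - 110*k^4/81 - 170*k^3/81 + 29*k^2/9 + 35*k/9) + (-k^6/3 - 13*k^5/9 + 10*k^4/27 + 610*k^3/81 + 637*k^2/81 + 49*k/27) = -2*k^6/9 - 34*k^5/27 - 80*k^4/81 + 440*k^3/81 + 898*k^2/81 + 154*k/27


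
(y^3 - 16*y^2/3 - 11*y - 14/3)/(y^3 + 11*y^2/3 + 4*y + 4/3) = (y - 7)/(y + 2)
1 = 1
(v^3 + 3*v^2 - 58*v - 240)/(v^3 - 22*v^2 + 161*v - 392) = (v^2 + 11*v + 30)/(v^2 - 14*v + 49)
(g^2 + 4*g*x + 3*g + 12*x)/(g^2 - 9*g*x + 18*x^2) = (g^2 + 4*g*x + 3*g + 12*x)/(g^2 - 9*g*x + 18*x^2)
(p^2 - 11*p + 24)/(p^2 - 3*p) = (p - 8)/p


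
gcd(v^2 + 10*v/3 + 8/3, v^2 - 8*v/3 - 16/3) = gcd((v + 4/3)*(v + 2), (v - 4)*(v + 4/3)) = v + 4/3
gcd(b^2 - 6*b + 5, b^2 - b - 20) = b - 5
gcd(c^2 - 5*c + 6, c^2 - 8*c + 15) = c - 3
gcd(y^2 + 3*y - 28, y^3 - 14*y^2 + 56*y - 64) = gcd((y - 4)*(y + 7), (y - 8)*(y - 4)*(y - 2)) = y - 4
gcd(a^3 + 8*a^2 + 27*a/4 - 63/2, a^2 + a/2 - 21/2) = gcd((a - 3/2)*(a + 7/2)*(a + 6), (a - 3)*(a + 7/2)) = a + 7/2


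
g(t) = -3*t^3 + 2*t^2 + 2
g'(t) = -9*t^2 + 4*t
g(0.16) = 2.04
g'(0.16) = 0.41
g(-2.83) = 86.01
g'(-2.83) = -83.40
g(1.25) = -0.73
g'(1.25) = -9.06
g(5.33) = -395.44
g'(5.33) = -234.36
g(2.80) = -48.18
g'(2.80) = -59.36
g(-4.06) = 235.74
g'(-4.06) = -164.59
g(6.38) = -695.67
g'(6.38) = -340.82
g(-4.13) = 247.45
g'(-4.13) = -170.03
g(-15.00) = 10577.00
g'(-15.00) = -2085.00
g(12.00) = -4894.00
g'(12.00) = -1248.00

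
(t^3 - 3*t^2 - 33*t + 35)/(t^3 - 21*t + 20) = (t - 7)/(t - 4)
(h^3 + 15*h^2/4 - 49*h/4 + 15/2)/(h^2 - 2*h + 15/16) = 4*(h^2 + 5*h - 6)/(4*h - 3)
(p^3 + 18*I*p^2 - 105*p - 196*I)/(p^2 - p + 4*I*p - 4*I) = (p^2 + 14*I*p - 49)/(p - 1)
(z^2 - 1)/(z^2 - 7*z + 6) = (z + 1)/(z - 6)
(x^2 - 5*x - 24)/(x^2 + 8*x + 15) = (x - 8)/(x + 5)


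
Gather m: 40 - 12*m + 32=72 - 12*m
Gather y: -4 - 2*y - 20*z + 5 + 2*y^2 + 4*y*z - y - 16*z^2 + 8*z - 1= 2*y^2 + y*(4*z - 3) - 16*z^2 - 12*z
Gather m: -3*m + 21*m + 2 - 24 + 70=18*m + 48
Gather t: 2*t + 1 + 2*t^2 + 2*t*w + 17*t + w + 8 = 2*t^2 + t*(2*w + 19) + w + 9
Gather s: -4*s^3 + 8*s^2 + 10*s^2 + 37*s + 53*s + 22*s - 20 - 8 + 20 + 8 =-4*s^3 + 18*s^2 + 112*s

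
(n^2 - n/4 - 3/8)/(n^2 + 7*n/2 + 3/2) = (n - 3/4)/(n + 3)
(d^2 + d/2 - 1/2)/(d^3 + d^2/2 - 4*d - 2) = (2*d^2 + d - 1)/(2*d^3 + d^2 - 8*d - 4)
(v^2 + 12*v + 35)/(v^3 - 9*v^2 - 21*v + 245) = (v + 7)/(v^2 - 14*v + 49)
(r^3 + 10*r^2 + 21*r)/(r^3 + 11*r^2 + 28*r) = (r + 3)/(r + 4)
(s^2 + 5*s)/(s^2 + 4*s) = (s + 5)/(s + 4)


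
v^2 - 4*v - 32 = (v - 8)*(v + 4)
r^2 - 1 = (r - 1)*(r + 1)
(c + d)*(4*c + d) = 4*c^2 + 5*c*d + d^2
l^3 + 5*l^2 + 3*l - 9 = (l - 1)*(l + 3)^2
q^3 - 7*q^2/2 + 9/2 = (q - 3)*(q - 3/2)*(q + 1)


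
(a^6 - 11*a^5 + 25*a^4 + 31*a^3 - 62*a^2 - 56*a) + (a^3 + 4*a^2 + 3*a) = a^6 - 11*a^5 + 25*a^4 + 32*a^3 - 58*a^2 - 53*a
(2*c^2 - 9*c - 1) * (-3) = -6*c^2 + 27*c + 3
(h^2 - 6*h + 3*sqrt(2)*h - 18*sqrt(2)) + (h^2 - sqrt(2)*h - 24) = 2*h^2 - 6*h + 2*sqrt(2)*h - 18*sqrt(2) - 24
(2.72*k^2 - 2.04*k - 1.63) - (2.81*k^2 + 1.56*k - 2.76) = -0.0899999999999999*k^2 - 3.6*k + 1.13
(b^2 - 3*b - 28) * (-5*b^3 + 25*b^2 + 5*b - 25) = -5*b^5 + 40*b^4 + 70*b^3 - 740*b^2 - 65*b + 700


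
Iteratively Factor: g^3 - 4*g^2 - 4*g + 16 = (g + 2)*(g^2 - 6*g + 8) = (g - 2)*(g + 2)*(g - 4)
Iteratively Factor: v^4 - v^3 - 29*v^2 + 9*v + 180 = (v + 3)*(v^3 - 4*v^2 - 17*v + 60) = (v - 3)*(v + 3)*(v^2 - v - 20) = (v - 3)*(v + 3)*(v + 4)*(v - 5)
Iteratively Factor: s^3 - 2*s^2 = (s)*(s^2 - 2*s) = s*(s - 2)*(s)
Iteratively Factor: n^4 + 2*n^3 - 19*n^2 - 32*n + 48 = (n + 4)*(n^3 - 2*n^2 - 11*n + 12) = (n + 3)*(n + 4)*(n^2 - 5*n + 4) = (n - 1)*(n + 3)*(n + 4)*(n - 4)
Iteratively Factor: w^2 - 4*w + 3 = (w - 3)*(w - 1)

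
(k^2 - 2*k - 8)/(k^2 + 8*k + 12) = (k - 4)/(k + 6)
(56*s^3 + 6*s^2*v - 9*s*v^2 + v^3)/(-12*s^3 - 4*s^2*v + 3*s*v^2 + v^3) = (-28*s^2 + 11*s*v - v^2)/(6*s^2 - s*v - v^2)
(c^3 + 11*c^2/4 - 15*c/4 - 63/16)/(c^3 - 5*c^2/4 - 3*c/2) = (c^2 + 2*c - 21/4)/(c*(c - 2))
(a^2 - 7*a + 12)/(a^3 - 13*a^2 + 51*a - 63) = (a - 4)/(a^2 - 10*a + 21)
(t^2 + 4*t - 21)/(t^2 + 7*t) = (t - 3)/t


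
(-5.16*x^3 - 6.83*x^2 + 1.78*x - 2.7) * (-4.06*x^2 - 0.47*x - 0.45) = 20.9496*x^5 + 30.155*x^4 - 1.6947*x^3 + 13.1989*x^2 + 0.468*x + 1.215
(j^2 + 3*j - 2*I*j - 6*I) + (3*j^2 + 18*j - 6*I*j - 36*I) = 4*j^2 + 21*j - 8*I*j - 42*I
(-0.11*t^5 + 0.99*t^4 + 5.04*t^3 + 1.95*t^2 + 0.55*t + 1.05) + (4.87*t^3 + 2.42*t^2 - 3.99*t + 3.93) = -0.11*t^5 + 0.99*t^4 + 9.91*t^3 + 4.37*t^2 - 3.44*t + 4.98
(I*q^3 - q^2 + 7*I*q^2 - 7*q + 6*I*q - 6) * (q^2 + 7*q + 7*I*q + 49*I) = I*q^5 - 8*q^4 + 14*I*q^4 - 112*q^3 + 48*I*q^3 - 440*q^2 - 56*I*q^2 - 336*q - 385*I*q - 294*I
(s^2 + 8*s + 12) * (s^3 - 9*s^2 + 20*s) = s^5 - s^4 - 40*s^3 + 52*s^2 + 240*s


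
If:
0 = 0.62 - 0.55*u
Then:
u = 1.13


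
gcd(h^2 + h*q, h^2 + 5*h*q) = h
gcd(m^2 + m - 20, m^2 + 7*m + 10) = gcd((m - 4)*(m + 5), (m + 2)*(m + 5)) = m + 5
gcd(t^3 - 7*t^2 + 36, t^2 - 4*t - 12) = t^2 - 4*t - 12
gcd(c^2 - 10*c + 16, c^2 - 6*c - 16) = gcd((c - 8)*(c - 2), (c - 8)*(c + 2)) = c - 8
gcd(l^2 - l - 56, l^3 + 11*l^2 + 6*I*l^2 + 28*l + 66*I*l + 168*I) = l + 7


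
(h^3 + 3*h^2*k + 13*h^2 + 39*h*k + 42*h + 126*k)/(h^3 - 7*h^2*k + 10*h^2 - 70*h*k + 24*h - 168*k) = (h^2 + 3*h*k + 7*h + 21*k)/(h^2 - 7*h*k + 4*h - 28*k)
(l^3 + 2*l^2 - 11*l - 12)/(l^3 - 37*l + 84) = (l^2 + 5*l + 4)/(l^2 + 3*l - 28)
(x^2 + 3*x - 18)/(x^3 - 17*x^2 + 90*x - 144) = (x + 6)/(x^2 - 14*x + 48)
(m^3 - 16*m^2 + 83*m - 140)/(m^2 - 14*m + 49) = (m^2 - 9*m + 20)/(m - 7)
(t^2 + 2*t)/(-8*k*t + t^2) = (t + 2)/(-8*k + t)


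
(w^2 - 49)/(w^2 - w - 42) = (w + 7)/(w + 6)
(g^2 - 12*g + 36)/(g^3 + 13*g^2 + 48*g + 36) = (g^2 - 12*g + 36)/(g^3 + 13*g^2 + 48*g + 36)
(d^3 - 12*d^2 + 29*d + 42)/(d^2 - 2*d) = (d^3 - 12*d^2 + 29*d + 42)/(d*(d - 2))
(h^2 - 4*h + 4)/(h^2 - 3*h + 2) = (h - 2)/(h - 1)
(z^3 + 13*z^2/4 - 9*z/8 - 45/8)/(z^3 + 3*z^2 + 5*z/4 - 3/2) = (4*z^2 + 7*z - 15)/(2*(2*z^2 + 3*z - 2))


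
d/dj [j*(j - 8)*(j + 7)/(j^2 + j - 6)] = (j^4 + 2*j^3 + 37*j^2 + 12*j + 336)/(j^4 + 2*j^3 - 11*j^2 - 12*j + 36)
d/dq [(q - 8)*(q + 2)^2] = (q + 2)*(3*q - 14)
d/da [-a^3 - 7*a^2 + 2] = a*(-3*a - 14)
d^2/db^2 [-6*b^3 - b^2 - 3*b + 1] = -36*b - 2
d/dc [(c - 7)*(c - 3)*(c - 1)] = 3*c^2 - 22*c + 31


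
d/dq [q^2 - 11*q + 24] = 2*q - 11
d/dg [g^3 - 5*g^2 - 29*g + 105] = 3*g^2 - 10*g - 29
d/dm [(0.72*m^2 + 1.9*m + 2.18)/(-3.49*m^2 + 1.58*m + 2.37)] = (7.7686*m^2 + 18.6292*m + 1.0586)/(12.1801*m^4 - 11.0284*m^3 - 14.0462*m^2 + 7.4892*m + 5.6169)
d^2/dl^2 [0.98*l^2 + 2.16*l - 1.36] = 1.96000000000000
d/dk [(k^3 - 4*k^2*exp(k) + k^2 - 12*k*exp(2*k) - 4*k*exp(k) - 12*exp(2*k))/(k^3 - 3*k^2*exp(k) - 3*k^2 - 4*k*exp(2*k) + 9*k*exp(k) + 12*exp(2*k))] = ((-k^3 + 4*k^2*exp(k) - k^2 + 12*k*exp(2*k) + 4*k*exp(k) + 12*exp(2*k))*(-3*k^2*exp(k) + 3*k^2 - 8*k*exp(2*k) + 3*k*exp(k) - 6*k + 20*exp(2*k) + 9*exp(k)) + (k^3 - 3*k^2*exp(k) - 3*k^2 - 4*k*exp(2*k) + 9*k*exp(k) + 12*exp(2*k))*(-4*k^2*exp(k) + 3*k^2 - 24*k*exp(2*k) - 12*k*exp(k) + 2*k - 36*exp(2*k) - 4*exp(k)))/(k^3 - 3*k^2*exp(k) - 3*k^2 - 4*k*exp(2*k) + 9*k*exp(k) + 12*exp(2*k))^2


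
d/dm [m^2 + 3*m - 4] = 2*m + 3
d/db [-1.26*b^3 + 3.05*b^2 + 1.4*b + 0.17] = -3.78*b^2 + 6.1*b + 1.4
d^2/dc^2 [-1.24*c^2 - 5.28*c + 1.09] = -2.48000000000000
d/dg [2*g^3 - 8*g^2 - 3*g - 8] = 6*g^2 - 16*g - 3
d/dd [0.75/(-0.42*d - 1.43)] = 0.315/(0.42*d + 1.43)^2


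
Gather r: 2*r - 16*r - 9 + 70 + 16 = 77 - 14*r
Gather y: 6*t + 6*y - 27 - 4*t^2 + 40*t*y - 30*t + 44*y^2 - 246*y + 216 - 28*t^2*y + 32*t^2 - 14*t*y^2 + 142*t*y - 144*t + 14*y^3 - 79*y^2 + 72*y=28*t^2 - 168*t + 14*y^3 + y^2*(-14*t - 35) + y*(-28*t^2 + 182*t - 168) + 189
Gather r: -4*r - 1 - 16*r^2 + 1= -16*r^2 - 4*r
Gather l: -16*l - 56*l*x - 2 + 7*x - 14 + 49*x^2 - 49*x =l*(-56*x - 16) + 49*x^2 - 42*x - 16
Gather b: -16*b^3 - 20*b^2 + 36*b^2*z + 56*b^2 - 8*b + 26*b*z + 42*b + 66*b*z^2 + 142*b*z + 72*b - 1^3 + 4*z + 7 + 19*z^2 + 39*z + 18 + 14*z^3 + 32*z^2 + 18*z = -16*b^3 + b^2*(36*z + 36) + b*(66*z^2 + 168*z + 106) + 14*z^3 + 51*z^2 + 61*z + 24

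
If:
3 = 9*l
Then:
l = 1/3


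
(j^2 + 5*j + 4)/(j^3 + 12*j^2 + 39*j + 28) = 1/(j + 7)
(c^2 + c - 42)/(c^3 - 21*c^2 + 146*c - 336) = (c + 7)/(c^2 - 15*c + 56)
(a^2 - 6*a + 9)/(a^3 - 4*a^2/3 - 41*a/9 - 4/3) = 9*(a - 3)/(9*a^2 + 15*a + 4)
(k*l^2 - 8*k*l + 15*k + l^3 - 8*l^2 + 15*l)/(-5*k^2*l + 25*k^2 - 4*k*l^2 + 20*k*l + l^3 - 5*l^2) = (3 - l)/(5*k - l)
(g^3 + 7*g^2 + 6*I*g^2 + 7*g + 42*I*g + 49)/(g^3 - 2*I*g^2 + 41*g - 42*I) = (g^2 + 7*g*(1 + I) + 49*I)/(g^2 - I*g + 42)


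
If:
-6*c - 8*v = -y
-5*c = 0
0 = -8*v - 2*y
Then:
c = 0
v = 0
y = 0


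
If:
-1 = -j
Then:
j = 1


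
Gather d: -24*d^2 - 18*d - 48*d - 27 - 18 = -24*d^2 - 66*d - 45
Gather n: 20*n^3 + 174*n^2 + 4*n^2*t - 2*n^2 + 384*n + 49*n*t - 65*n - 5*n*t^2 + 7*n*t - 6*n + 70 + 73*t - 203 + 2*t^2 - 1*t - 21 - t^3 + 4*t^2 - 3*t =20*n^3 + n^2*(4*t + 172) + n*(-5*t^2 + 56*t + 313) - t^3 + 6*t^2 + 69*t - 154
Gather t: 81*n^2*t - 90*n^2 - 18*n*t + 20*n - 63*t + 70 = -90*n^2 + 20*n + t*(81*n^2 - 18*n - 63) + 70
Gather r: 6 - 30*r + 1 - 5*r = 7 - 35*r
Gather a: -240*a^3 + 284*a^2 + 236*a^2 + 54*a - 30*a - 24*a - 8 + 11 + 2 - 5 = -240*a^3 + 520*a^2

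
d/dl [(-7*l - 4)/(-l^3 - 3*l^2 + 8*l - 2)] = (-14*l^3 - 33*l^2 - 24*l + 46)/(l^6 + 6*l^5 - 7*l^4 - 44*l^3 + 76*l^2 - 32*l + 4)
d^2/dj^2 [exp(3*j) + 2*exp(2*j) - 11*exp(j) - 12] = (9*exp(2*j) + 8*exp(j) - 11)*exp(j)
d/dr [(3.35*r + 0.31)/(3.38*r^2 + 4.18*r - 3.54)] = (11.323*r^2 + 14.003*r - (3.35*r + 0.31)*(6.76*r + 4.18) - 11.859)/(3.38*r^2 + 4.18*r - 3.54)^2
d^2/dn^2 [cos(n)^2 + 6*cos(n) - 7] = -6*cos(n) - 2*cos(2*n)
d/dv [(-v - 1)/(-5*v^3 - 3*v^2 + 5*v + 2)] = (5*v^3 + 3*v^2 - 5*v - (v + 1)*(15*v^2 + 6*v - 5) - 2)/(5*v^3 + 3*v^2 - 5*v - 2)^2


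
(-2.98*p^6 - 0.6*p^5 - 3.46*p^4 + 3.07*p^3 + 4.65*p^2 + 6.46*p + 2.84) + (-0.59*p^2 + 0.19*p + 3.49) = -2.98*p^6 - 0.6*p^5 - 3.46*p^4 + 3.07*p^3 + 4.06*p^2 + 6.65*p + 6.33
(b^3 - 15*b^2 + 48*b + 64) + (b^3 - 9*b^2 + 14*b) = 2*b^3 - 24*b^2 + 62*b + 64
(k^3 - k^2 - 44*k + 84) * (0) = 0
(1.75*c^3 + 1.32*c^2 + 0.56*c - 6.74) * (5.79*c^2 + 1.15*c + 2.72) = 10.1325*c^5 + 9.6553*c^4 + 9.5204*c^3 - 34.7902*c^2 - 6.2278*c - 18.3328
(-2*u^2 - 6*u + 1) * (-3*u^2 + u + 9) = 6*u^4 + 16*u^3 - 27*u^2 - 53*u + 9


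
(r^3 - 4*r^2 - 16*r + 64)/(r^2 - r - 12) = (r^2 - 16)/(r + 3)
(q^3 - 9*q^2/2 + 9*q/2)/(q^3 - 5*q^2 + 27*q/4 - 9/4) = 2*q/(2*q - 1)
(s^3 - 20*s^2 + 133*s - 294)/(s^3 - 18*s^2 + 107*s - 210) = (s - 7)/(s - 5)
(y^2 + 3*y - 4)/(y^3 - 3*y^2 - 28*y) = (y - 1)/(y*(y - 7))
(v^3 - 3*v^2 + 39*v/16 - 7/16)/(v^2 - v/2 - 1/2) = (16*v^2 - 32*v + 7)/(8*(2*v + 1))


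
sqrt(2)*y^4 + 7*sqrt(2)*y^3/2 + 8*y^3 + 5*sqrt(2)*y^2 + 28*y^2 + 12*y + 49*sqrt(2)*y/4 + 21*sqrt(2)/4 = (y + 1/2)*(y + 3)*(y + 7*sqrt(2)/2)*(sqrt(2)*y + 1)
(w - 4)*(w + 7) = w^2 + 3*w - 28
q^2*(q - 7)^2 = q^4 - 14*q^3 + 49*q^2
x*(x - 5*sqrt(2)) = x^2 - 5*sqrt(2)*x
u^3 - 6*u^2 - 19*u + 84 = (u - 7)*(u - 3)*(u + 4)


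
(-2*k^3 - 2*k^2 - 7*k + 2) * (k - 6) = -2*k^4 + 10*k^3 + 5*k^2 + 44*k - 12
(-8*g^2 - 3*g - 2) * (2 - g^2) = 8*g^4 + 3*g^3 - 14*g^2 - 6*g - 4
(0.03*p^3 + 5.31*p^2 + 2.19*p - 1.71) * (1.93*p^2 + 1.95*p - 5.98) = 0.0579*p^5 + 10.3068*p^4 + 14.4018*p^3 - 30.7836*p^2 - 16.4307*p + 10.2258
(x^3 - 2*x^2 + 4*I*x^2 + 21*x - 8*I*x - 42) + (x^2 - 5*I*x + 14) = x^3 - x^2 + 4*I*x^2 + 21*x - 13*I*x - 28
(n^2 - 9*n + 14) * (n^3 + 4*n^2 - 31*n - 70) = n^5 - 5*n^4 - 53*n^3 + 265*n^2 + 196*n - 980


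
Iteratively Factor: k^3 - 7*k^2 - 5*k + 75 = (k - 5)*(k^2 - 2*k - 15) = (k - 5)*(k + 3)*(k - 5)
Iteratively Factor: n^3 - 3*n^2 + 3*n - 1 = (n - 1)*(n^2 - 2*n + 1) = (n - 1)^2*(n - 1)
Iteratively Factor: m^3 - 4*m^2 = (m - 4)*(m^2) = m*(m - 4)*(m)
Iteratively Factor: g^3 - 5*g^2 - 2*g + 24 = (g - 3)*(g^2 - 2*g - 8) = (g - 4)*(g - 3)*(g + 2)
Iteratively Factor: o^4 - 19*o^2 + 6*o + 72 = (o - 3)*(o^3 + 3*o^2 - 10*o - 24) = (o - 3)*(o + 2)*(o^2 + o - 12) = (o - 3)*(o + 2)*(o + 4)*(o - 3)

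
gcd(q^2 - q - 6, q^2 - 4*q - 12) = q + 2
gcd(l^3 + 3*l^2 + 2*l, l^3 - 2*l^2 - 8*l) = l^2 + 2*l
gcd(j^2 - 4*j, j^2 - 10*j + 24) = j - 4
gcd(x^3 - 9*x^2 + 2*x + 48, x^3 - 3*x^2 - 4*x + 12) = x^2 - x - 6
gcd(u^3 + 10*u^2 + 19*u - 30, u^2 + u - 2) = u - 1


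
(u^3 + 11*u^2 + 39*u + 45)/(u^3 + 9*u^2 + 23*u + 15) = (u + 3)/(u + 1)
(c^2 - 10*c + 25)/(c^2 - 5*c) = (c - 5)/c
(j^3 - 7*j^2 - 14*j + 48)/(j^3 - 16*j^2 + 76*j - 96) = (j + 3)/(j - 6)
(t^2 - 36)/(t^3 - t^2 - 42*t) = (t - 6)/(t*(t - 7))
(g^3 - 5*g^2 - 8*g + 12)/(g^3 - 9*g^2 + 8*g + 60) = (g - 1)/(g - 5)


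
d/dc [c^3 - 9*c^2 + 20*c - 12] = 3*c^2 - 18*c + 20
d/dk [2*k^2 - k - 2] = 4*k - 1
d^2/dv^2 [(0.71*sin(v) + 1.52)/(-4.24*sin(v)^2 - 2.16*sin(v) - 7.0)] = (12.764096*sin(v)^5 + 102.801344*sin(v)^4 - 110.202688*sin(v)^3 - 348.0536*sin(v)^2 + 54.719792*sin(v) + 97.514176)/(4.24*sin(v)^2 + 2.16*sin(v) + 7.0)^3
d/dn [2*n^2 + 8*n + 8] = 4*n + 8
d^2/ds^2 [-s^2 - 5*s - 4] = -2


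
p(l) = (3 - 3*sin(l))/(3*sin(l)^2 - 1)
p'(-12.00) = -184.83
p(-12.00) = -10.20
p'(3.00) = -0.72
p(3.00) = -2.74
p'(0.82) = -10.01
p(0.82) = 1.34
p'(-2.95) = -8.35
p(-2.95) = -4.01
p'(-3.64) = 31.51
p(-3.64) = -4.98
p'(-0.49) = 105.53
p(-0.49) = -13.15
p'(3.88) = -109.99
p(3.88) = 13.97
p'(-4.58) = 0.21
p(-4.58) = 0.01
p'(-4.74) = -0.04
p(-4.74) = 0.00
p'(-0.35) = 22.94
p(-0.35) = -6.22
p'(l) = -6*(3 - 3*sin(l))*sin(l)*cos(l)/(3*sin(l)^2 - 1)^2 - 3*cos(l)/(3*sin(l)^2 - 1)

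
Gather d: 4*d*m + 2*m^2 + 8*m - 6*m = 4*d*m + 2*m^2 + 2*m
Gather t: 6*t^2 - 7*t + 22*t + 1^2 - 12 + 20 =6*t^2 + 15*t + 9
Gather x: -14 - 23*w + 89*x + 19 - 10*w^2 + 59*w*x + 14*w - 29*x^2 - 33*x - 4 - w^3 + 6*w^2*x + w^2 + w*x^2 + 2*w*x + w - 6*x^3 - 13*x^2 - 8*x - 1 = -w^3 - 9*w^2 - 8*w - 6*x^3 + x^2*(w - 42) + x*(6*w^2 + 61*w + 48)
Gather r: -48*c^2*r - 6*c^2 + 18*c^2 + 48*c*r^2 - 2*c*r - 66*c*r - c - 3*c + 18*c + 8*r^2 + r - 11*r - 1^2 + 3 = 12*c^2 + 14*c + r^2*(48*c + 8) + r*(-48*c^2 - 68*c - 10) + 2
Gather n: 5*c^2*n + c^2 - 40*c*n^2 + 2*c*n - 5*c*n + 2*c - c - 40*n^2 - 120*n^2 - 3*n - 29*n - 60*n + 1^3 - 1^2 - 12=c^2 + c + n^2*(-40*c - 160) + n*(5*c^2 - 3*c - 92) - 12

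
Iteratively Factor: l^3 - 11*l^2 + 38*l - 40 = (l - 2)*(l^2 - 9*l + 20) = (l - 5)*(l - 2)*(l - 4)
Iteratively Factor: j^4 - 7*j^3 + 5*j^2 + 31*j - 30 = (j + 2)*(j^3 - 9*j^2 + 23*j - 15) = (j - 5)*(j + 2)*(j^2 - 4*j + 3) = (j - 5)*(j - 1)*(j + 2)*(j - 3)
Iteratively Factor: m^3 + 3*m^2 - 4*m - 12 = (m + 3)*(m^2 - 4) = (m - 2)*(m + 3)*(m + 2)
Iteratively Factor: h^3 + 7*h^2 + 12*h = (h + 4)*(h^2 + 3*h) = h*(h + 4)*(h + 3)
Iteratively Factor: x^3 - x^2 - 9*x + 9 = (x + 3)*(x^2 - 4*x + 3) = (x - 3)*(x + 3)*(x - 1)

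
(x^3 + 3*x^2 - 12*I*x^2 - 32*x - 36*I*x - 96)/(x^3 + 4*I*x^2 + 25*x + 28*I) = (x^2 + x*(3 - 8*I) - 24*I)/(x^2 + 8*I*x - 7)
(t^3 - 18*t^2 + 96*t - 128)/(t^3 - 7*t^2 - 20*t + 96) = (t^2 - 10*t + 16)/(t^2 + t - 12)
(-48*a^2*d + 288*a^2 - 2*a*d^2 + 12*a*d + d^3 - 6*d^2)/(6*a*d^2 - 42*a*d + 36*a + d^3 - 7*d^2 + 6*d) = (-8*a + d)/(d - 1)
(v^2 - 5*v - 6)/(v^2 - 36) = (v + 1)/(v + 6)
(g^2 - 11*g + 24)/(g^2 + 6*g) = (g^2 - 11*g + 24)/(g*(g + 6))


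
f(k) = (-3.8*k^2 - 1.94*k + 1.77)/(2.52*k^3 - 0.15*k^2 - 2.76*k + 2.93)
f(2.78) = -0.68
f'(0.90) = -2.04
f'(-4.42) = 0.07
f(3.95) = -0.45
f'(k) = (-7.6*k - 1.94)/(2.52*k^3 - 0.15*k^2 - 2.76*k + 2.93) + (-7.56*k^2 + 0.3*k + 2.76)*(-3.8*k^2 - 1.94*k + 1.77)/(2.52*k^3 - 0.15*k^2 - 2.76*k + 2.93)^2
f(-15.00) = 0.10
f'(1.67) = 0.80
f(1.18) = -1.61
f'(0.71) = -3.69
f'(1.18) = 0.29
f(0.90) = -1.41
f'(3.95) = 0.13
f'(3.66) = 0.16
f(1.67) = -1.25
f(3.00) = -0.62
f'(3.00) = 0.25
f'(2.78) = 0.30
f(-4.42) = 0.31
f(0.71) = -0.85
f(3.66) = -0.49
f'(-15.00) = 0.01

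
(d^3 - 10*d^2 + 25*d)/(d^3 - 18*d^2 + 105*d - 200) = d/(d - 8)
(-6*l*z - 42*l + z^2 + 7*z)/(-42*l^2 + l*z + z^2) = (z + 7)/(7*l + z)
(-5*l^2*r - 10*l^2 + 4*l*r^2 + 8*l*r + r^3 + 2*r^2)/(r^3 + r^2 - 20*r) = (-5*l^2*r - 10*l^2 + 4*l*r^2 + 8*l*r + r^3 + 2*r^2)/(r*(r^2 + r - 20))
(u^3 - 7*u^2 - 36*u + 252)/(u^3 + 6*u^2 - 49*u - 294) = (u - 6)/(u + 7)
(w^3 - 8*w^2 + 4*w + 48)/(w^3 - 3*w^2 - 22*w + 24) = (w^2 - 2*w - 8)/(w^2 + 3*w - 4)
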